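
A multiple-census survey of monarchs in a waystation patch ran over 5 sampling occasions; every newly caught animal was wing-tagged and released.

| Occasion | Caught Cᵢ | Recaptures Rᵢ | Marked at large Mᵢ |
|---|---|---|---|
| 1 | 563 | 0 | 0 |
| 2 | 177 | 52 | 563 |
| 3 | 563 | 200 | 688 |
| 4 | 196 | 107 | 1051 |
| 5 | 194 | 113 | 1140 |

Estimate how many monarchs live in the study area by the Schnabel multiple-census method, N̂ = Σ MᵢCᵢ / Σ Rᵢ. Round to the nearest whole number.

Σ MᵢCᵢ = 0·563 + 563·177 + 688·563 + 1051·196 + 1140·194 = 0 + 99651 + 387344 + 205996 + 221160 = 914151
Σ Rᵢ = 0 + 52 + 200 + 107 + 113 = 472
N̂ = 914151 / 472 ≈ 1936.8 → 1937

N ≈ 1937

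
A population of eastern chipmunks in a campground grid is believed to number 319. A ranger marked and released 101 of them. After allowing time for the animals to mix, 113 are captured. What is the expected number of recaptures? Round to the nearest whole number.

expected recaptures ≈ 36

The marked fraction of the population is 101/319, so in a sample of 113 expect C·(M/N) marked.
E[R] = 101 × 113 / 319 = 11413 / 319 ≈ 35.8 → 36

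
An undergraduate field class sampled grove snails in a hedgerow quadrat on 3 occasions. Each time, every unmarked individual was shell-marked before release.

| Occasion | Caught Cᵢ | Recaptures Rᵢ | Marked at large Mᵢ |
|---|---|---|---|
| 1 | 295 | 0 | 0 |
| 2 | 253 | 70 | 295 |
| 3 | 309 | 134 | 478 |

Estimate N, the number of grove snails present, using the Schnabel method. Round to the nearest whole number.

Σ MᵢCᵢ = 0·295 + 295·253 + 478·309 = 0 + 74635 + 147702 = 222337
Σ Rᵢ = 0 + 70 + 134 = 204
N̂ = 222337 / 204 ≈ 1089.9 → 1090

N ≈ 1090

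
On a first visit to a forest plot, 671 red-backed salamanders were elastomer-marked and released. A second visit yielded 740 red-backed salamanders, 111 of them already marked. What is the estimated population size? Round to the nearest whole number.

Lincoln-Petersen assumes M/N = R/C, so N = M·C / R.
N = (671 × 740) / 111 = 496540 / 111 ≈ 4473.3 → 4473

N ≈ 4473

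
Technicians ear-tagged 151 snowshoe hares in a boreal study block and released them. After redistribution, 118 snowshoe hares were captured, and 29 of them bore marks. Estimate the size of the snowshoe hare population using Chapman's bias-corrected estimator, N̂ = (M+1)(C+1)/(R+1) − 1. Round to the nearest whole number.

N ≈ 602

N̂ = (151+1)(118+1)/(29+1) − 1 = 152·119/30 − 1
= 18088/30 − 1 ≈ 602.9 − 1 ≈ 601.9 → 602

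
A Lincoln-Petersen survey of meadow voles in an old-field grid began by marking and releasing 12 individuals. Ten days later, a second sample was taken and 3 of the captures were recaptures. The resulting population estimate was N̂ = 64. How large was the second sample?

From N = M·C/R: C = N·R / M = 64·3 / 12 = 192 / 12 = 16.

C = 16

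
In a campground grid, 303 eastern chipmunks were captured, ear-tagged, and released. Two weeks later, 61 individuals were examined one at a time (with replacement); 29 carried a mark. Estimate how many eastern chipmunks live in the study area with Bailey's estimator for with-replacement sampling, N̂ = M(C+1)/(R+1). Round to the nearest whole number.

N ≈ 626

N̂ = 303·(61+1)/(29+1) = 303·62/30 = 18786/30 ≈ 626.2 → 626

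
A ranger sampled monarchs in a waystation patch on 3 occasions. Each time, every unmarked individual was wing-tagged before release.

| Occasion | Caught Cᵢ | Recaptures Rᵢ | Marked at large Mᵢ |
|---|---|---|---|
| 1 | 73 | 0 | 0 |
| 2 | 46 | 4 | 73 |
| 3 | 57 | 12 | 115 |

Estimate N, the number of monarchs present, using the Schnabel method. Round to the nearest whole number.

N ≈ 620

Σ MᵢCᵢ = 0·73 + 73·46 + 115·57 = 0 + 3358 + 6555 = 9913
Σ Rᵢ = 0 + 4 + 12 = 16
N̂ = 9913 / 16 ≈ 619.6 → 620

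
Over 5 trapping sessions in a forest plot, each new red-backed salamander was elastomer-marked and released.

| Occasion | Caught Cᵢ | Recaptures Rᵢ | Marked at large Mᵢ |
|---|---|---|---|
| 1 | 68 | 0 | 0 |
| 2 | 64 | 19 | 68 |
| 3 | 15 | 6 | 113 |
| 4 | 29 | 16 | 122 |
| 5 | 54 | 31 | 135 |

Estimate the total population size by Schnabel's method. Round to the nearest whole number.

N ≈ 234

Σ MᵢCᵢ = 0·68 + 68·64 + 113·15 + 122·29 + 135·54 = 0 + 4352 + 1695 + 3538 + 7290 = 16875
Σ Rᵢ = 0 + 19 + 6 + 16 + 31 = 72
N̂ = 16875 / 72 ≈ 234.4 → 234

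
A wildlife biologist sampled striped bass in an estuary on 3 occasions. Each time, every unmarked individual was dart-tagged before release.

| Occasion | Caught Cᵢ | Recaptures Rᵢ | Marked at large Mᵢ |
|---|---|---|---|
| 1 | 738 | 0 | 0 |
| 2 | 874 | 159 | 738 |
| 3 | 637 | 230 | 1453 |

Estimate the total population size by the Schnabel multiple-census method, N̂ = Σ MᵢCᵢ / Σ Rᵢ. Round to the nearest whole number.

Σ MᵢCᵢ = 0·738 + 738·874 + 1453·637 = 0 + 645012 + 925561 = 1570573
Σ Rᵢ = 0 + 159 + 230 = 389
N̂ = 1570573 / 389 ≈ 4037.46 → 4037

N ≈ 4037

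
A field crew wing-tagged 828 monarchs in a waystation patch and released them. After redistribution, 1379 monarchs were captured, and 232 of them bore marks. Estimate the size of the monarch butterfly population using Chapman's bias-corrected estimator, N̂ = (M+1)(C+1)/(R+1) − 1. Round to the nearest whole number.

N ≈ 4909

N̂ = (828+1)(1379+1)/(232+1) − 1 = 829·1380/233 − 1
= 1144020/233 − 1 ≈ 4910.0 − 1 ≈ 4909.0 → 4909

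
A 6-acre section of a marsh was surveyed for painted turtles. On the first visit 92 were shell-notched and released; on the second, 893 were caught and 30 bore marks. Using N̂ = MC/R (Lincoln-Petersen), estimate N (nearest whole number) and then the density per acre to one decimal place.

N̂ = 92·893/30 = 82156/30 ≈ 2738.5 → 2739
Density = N̂ / area = 2739 / 6 ≈ 456.50 → 456.5 per acre

density ≈ 456.5 painted turtles per acre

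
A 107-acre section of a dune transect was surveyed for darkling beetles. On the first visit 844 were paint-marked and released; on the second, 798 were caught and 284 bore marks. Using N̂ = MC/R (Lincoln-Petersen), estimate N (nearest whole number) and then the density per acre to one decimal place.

N̂ = 844·798/284 = 673512/284 ≈ 2371.5 → 2372
Density = N̂ / area = 2372 / 107 ≈ 22.17 → 22.2 per acre

density ≈ 22.2 darkling beetles per acre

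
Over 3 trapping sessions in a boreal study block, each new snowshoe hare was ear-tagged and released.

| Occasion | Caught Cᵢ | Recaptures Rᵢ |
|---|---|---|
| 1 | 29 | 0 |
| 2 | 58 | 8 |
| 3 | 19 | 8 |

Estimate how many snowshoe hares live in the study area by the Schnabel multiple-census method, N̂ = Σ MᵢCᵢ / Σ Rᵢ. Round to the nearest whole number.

Marked at large before each occasion: Mᵢ = Σⱼ<ᵢ (Cⱼ − Rⱼ) → M1=0, M2=29, M3=79
Σ MᵢCᵢ = 0·29 + 29·58 + 79·19 = 0 + 1682 + 1501 = 3183
Σ Rᵢ = 0 + 8 + 8 = 16
N̂ = 3183 / 16 ≈ 198.9 → 199

N ≈ 199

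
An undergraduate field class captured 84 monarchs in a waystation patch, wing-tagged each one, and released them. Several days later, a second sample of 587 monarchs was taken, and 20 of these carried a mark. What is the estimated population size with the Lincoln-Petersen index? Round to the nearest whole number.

N ≈ 2465

If marked individuals mix randomly, R/C ≈ M/N, giving N ≈ M·C/R.
N = (84 × 587) / 20 = 49308 / 20 ≈ 2465.4 → 2465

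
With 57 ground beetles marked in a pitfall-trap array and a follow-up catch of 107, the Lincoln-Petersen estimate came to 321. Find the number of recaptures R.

R = 19

From N = M·C/R: R = M·C / N = 57·107 / 321 = 6099 / 321 = 19.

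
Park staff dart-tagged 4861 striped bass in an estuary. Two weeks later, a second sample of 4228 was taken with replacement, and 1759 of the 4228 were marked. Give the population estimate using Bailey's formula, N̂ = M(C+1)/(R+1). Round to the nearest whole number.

N ≈ 11,680

N̂ = 4861·(4228+1)/(1759+1) = 4861·4229/1760 = 20557169/1760 ≈ 11680.2 → 11680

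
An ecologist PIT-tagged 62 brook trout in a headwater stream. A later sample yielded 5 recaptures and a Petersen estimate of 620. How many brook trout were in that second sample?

C = 50

From N = M·C/R: C = N·R / M = 620·5 / 62 = 3100 / 62 = 50.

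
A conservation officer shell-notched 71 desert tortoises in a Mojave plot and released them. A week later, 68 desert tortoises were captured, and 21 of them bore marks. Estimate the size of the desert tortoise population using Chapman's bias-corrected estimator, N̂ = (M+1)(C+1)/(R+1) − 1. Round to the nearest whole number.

N ≈ 225

N̂ = (71+1)(68+1)/(21+1) − 1 = 72·69/22 − 1
= 4968/22 − 1 ≈ 225.8 − 1 ≈ 224.8 → 225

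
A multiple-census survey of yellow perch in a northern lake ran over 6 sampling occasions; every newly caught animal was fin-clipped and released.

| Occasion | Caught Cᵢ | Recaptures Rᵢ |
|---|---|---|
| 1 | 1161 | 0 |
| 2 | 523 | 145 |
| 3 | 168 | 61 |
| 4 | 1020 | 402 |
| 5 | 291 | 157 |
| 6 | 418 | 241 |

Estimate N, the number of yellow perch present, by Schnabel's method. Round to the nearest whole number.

Marked at large before each occasion: Mᵢ = Σⱼ<ᵢ (Cⱼ − Rⱼ) → M1=0, M2=1161, M3=1539, M4=1646, M5=2264, M6=2398
Σ MᵢCᵢ = 0·1161 + 1161·523 + 1539·168 + 1646·1020 + 2264·291 + 2398·418 = 0 + 607203 + 258552 + 1678920 + 658824 + 1002364 = 4205863
Σ Rᵢ = 0 + 145 + 61 + 402 + 157 + 241 = 1006
N̂ = 4205863 / 1006 ≈ 4180.8 → 4181

N ≈ 4181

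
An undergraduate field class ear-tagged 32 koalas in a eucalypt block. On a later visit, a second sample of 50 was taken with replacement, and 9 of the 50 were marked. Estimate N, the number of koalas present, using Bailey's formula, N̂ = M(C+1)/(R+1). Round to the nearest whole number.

N̂ = 32·(50+1)/(9+1) = 32·51/10 = 1632/10 ≈ 163.2 → 163

N ≈ 163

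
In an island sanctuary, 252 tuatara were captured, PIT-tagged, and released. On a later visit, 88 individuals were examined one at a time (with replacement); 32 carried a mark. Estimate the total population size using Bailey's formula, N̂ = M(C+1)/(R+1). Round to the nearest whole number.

N̂ = 252·(88+1)/(32+1) = 252·89/33 = 22428/33 ≈ 679.6 → 680

N ≈ 680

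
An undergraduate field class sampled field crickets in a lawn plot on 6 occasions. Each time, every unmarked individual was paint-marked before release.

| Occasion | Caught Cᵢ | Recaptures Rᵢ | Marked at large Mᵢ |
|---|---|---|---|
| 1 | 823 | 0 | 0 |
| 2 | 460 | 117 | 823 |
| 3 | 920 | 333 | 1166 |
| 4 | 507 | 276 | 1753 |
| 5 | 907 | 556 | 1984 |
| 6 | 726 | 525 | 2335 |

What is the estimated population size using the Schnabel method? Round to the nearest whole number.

Σ MᵢCᵢ = 0·823 + 823·460 + 1166·920 + 1753·507 + 1984·907 + 2335·726 = 0 + 378580 + 1072720 + 888771 + 1799488 + 1695210 = 5834769
Σ Rᵢ = 0 + 117 + 333 + 276 + 556 + 525 = 1807
N̂ = 5834769 / 1807 ≈ 3229.0 → 3229

N ≈ 3229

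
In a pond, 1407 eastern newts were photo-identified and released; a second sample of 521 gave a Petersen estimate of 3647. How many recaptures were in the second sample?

R = 201

From N = M·C/R: R = M·C / N = 1407·521 / 3647 = 733047 / 3647 = 201.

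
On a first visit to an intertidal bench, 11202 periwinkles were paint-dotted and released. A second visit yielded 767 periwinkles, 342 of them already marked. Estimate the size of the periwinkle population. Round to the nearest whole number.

N ≈ 25,123

Lincoln-Petersen assumes M/N = R/C, so N = M·C / R.
N = (11202 × 767) / 342 = 8591934 / 342 ≈ 25122.6 → 25123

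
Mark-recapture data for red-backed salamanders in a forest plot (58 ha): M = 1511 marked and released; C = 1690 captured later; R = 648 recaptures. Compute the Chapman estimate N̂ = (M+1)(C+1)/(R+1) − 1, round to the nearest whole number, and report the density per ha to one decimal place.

density ≈ 67.9 red-backed salamanders per ha

N̂ = 1512·1691/649 − 1 = 2556792/649 − 1 ≈ 3938.6 → 3939
Density = N̂ / area = 3939 / 58 ≈ 67.91 → 67.9 per ha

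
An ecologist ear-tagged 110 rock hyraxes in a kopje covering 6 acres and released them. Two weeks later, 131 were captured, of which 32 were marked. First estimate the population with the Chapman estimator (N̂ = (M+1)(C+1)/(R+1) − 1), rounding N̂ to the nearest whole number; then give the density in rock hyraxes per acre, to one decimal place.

N̂ = 111·132/33 − 1 = 14652/33 − 1 = 443
Density = N̂ / area = 443 / 6 ≈ 73.83 → 73.8 per acre

density ≈ 73.8 rock hyraxes per acre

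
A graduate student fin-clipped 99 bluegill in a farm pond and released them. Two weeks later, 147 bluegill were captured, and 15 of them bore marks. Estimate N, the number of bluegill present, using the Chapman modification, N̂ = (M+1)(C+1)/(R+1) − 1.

N̂ = (99+1)(147+1)/(15+1) − 1 = 100·148/16 − 1
= 14800/16 − 1 = 925 − 1 = 924

N = 924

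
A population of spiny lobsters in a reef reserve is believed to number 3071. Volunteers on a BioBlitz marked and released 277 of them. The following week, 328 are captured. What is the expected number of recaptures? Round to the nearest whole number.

Expected recaptures E[R] = M·C / N.
E[R] = 277 × 328 / 3071 = 90856 / 3071 ≈ 29.6 → 30

expected recaptures ≈ 30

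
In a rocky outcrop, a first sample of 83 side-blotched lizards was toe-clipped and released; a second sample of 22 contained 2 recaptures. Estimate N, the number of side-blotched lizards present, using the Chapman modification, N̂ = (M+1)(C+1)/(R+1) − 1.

N = 643

N̂ = (83+1)(22+1)/(2+1) − 1 = 84·23/3 − 1
= 1932/3 − 1 = 644 − 1 = 643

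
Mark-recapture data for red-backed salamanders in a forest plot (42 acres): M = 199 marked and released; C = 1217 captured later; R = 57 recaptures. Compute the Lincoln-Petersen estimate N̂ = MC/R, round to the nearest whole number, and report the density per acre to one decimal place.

density ≈ 101.2 red-backed salamanders per acre

N̂ = 199·1217/57 = 242183/57 ≈ 4248.8 → 4249
Density = N̂ / area = 4249 / 42 ≈ 101.17 → 101.2 per acre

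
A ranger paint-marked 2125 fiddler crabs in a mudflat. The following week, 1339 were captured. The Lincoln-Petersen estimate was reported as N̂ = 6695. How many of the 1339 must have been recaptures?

From N = M·C/R: R = M·C / N = 2125·1339 / 6695 = 2845375 / 6695 = 425.

R = 425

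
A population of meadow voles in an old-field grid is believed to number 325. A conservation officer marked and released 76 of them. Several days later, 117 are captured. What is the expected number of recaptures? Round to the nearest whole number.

The marked fraction of the population is 76/325, so in a sample of 117 expect C·(M/N) marked.
E[R] = 76 × 117 / 325 = 8892 / 325 ≈ 27.4 → 27

expected recaptures ≈ 27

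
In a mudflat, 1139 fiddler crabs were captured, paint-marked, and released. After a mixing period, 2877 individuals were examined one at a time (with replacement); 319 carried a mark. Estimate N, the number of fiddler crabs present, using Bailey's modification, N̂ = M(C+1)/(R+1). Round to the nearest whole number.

N ≈ 10,244

N̂ = 1139·(2877+1)/(319+1) = 1139·2878/320 = 3278042/320 ≈ 10243.9 → 10244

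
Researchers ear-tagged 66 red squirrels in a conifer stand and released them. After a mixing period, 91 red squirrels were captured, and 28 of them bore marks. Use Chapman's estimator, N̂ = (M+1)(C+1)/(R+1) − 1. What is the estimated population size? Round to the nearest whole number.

N ≈ 212

N̂ = (66+1)(91+1)/(28+1) − 1 = 67·92/29 − 1
= 6164/29 − 1 ≈ 212.6 − 1 ≈ 211.6 → 212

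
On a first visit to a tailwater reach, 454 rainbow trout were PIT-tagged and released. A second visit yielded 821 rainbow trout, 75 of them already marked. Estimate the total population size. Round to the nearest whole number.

The marked fraction in the recapture sample should equal the marked fraction in the population: 75/821 = 454/N.
N = (454 × 821) / 75 = 372734 / 75 ≈ 4969.8 → 4970

N ≈ 4970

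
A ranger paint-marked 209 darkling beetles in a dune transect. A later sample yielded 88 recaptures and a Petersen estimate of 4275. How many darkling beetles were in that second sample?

From N = M·C/R: C = N·R / M = 4275·88 / 209 = 376200 / 209 = 1800.

C = 1800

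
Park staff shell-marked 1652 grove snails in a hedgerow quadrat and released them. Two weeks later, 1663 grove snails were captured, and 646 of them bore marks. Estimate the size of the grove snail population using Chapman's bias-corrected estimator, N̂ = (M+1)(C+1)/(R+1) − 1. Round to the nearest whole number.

N ≈ 4250

N̂ = (1652+1)(1663+1)/(646+1) − 1 = 1653·1664/647 − 1
= 2750592/647 − 1 ≈ 4251.3 − 1 ≈ 4250.3 → 4250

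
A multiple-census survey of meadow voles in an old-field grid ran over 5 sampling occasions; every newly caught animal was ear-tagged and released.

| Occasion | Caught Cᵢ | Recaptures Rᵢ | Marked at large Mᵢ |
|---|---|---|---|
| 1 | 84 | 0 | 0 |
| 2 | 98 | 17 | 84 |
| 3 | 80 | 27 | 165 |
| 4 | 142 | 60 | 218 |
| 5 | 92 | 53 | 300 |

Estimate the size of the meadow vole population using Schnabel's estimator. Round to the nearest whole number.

N ≈ 509

Σ MᵢCᵢ = 0·84 + 84·98 + 165·80 + 218·142 + 300·92 = 0 + 8232 + 13200 + 30956 + 27600 = 79988
Σ Rᵢ = 0 + 17 + 27 + 60 + 53 = 157
N̂ = 79988 / 157 ≈ 509.48 → 509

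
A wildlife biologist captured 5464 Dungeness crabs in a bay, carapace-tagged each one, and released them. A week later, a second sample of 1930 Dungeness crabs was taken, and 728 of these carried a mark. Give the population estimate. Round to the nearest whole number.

Lincoln-Petersen assumes M/N = R/C, so N = M·C / R.
N = (5464 × 1930) / 728 = 10545520 / 728 ≈ 14485.6 → 14486

N ≈ 14,486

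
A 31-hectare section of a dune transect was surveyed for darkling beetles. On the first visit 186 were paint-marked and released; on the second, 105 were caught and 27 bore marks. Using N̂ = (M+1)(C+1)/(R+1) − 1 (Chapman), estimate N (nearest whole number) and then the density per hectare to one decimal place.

density ≈ 22.8 darkling beetles per hectare

N̂ = 187·106/28 − 1 = 19822/28 − 1 ≈ 706.9 → 707
Density = N̂ / area = 707 / 31 ≈ 22.81 → 22.8 per hectare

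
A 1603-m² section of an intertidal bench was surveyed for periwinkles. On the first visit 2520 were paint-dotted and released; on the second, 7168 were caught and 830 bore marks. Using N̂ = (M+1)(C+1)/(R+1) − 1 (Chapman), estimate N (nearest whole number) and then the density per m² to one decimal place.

N̂ = 2521·7169/831 − 1 = 18073049/831 − 1 ≈ 21747.6 → 21748
Density = N̂ / area = 21748 / 1603 ≈ 13.57 → 13.6 per m²

density ≈ 13.6 periwinkles per m²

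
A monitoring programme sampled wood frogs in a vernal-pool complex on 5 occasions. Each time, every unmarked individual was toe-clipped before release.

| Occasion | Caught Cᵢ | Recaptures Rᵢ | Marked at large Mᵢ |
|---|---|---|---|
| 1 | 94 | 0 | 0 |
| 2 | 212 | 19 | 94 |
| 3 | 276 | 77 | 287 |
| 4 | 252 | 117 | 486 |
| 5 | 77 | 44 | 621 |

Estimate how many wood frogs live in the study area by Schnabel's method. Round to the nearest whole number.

N ≈ 1048

Σ MᵢCᵢ = 0·94 + 94·212 + 287·276 + 486·252 + 621·77 = 0 + 19928 + 79212 + 122472 + 47817 = 269429
Σ Rᵢ = 0 + 19 + 77 + 117 + 44 = 257
N̂ = 269429 / 257 ≈ 1048.4 → 1048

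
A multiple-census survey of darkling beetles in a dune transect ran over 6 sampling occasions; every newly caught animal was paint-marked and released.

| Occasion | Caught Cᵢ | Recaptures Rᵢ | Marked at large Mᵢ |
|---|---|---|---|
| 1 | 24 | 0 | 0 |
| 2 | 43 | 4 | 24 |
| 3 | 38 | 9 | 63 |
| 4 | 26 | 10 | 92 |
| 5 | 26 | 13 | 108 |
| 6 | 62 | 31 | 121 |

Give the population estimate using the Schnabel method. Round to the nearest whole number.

N ≈ 241

Σ MᵢCᵢ = 0·24 + 24·43 + 63·38 + 92·26 + 108·26 + 121·62 = 0 + 1032 + 2394 + 2392 + 2808 + 7502 = 16128
Σ Rᵢ = 0 + 4 + 9 + 10 + 13 + 31 = 67
N̂ = 16128 / 67 ≈ 240.7 → 241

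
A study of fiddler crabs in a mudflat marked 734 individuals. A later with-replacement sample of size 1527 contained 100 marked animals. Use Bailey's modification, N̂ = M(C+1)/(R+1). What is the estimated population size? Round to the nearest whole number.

N̂ = 734·(1527+1)/(100+1) = 734·1528/101 = 1121552/101 ≈ 11104.48 → 11104

N ≈ 11,104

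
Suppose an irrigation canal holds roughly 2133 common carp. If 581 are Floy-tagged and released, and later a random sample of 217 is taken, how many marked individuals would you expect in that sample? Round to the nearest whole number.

expected recaptures ≈ 59

Expected recaptures E[R] = M·C / N.
E[R] = 581 × 217 / 2133 = 126077 / 2133 ≈ 59.1 → 59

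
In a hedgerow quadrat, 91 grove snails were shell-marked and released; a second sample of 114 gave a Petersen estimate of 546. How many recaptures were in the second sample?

From N = M·C/R: R = M·C / N = 91·114 / 546 = 10374 / 546 = 19.

R = 19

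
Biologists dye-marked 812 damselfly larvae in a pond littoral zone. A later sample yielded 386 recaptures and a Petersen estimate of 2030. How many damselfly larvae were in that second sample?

From N = M·C/R: C = N·R / M = 2030·386 / 812 = 783580 / 812 = 965.

C = 965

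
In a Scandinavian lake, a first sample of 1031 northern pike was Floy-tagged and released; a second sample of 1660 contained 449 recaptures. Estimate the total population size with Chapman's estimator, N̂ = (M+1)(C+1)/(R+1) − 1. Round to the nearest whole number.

N ≈ 3808

N̂ = (1031+1)(1660+1)/(449+1) − 1 = 1032·1661/450 − 1
= 1714152/450 − 1 ≈ 3809.2 − 1 ≈ 3808.2 → 3808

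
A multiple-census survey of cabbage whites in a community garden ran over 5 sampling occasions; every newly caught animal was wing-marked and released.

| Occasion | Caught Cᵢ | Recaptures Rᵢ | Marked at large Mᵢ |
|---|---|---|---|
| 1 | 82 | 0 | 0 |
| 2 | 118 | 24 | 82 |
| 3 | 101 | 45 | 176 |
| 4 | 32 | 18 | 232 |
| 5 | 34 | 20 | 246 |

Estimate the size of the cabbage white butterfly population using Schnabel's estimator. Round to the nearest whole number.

Σ MᵢCᵢ = 0·82 + 82·118 + 176·101 + 232·32 + 246·34 = 0 + 9676 + 17776 + 7424 + 8364 = 43240
Σ Rᵢ = 0 + 24 + 45 + 18 + 20 = 107
N̂ = 43240 / 107 ≈ 404.1 → 404

N ≈ 404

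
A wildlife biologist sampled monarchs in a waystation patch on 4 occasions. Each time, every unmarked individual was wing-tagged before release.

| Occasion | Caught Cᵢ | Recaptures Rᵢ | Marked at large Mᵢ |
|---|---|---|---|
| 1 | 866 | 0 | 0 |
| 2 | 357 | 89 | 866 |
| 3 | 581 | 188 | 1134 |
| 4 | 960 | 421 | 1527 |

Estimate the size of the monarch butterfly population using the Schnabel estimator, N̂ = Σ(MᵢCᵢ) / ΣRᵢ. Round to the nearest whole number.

Σ MᵢCᵢ = 0·866 + 866·357 + 1134·581 + 1527·960 = 0 + 309162 + 658854 + 1465920 = 2433936
Σ Rᵢ = 0 + 89 + 188 + 421 = 698
N̂ = 2433936 / 698 ≈ 3487.0 → 3487

N ≈ 3487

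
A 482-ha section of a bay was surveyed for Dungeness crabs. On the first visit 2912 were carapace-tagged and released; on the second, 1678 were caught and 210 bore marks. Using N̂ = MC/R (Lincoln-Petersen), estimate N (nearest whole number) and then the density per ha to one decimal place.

density ≈ 48.3 Dungeness crabs per ha

N̂ = 2912·1678/210 = 4886336/210 ≈ 23268.3 → 23268
Density = N̂ / area = 23268 / 482 ≈ 48.27 → 48.3 per ha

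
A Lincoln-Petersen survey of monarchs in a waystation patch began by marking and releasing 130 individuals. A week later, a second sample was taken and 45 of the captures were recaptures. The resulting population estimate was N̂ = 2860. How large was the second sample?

C = 990

From N = M·C/R: C = N·R / M = 2860·45 / 130 = 128700 / 130 = 990.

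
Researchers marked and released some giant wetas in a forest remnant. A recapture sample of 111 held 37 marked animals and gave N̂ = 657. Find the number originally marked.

From N = M·C/R: M = N·R / C = 657·37 / 111 = 24309 / 111 = 219.

M = 219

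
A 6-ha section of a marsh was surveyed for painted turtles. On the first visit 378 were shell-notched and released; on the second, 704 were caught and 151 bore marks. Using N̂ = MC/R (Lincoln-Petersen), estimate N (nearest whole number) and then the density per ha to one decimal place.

density ≈ 293.7 painted turtles per ha

N̂ = 378·704/151 = 266112/151 ≈ 1762.3 → 1762
Density = N̂ / area = 1762 / 6 ≈ 293.67 → 293.7 per ha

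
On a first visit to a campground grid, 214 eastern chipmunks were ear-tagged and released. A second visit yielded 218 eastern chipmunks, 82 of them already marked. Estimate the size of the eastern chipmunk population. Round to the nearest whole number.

If marked individuals mix randomly, R/C ≈ M/N, giving N ≈ M·C/R.
N = (214 × 218) / 82 = 46652 / 82 ≈ 568.9 → 569

N ≈ 569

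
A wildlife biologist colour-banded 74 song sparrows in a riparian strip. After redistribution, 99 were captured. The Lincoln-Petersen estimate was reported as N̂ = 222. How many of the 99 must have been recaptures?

R = 33

From N = M·C/R: R = M·C / N = 74·99 / 222 = 7326 / 222 = 33.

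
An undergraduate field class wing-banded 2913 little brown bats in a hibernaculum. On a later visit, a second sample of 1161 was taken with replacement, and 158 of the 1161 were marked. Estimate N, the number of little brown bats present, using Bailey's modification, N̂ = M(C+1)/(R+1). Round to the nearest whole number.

N ≈ 21,289

N̂ = 2913·(1161+1)/(158+1) = 2913·1162/159 = 3384906/159 ≈ 21288.7 → 21289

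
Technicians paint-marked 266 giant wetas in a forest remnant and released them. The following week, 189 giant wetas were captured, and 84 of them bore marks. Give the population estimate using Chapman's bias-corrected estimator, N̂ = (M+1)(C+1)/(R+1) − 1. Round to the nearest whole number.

N ≈ 596

N̂ = (266+1)(189+1)/(84+1) − 1 = 267·190/85 − 1
= 50730/85 − 1 ≈ 596.8 − 1 ≈ 595.8 → 596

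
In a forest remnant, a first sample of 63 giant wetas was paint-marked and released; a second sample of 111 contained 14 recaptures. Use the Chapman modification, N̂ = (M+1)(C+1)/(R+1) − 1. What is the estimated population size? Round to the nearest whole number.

N ≈ 477

N̂ = (63+1)(111+1)/(14+1) − 1 = 64·112/15 − 1
= 7168/15 − 1 ≈ 477.9 − 1 ≈ 476.9 → 477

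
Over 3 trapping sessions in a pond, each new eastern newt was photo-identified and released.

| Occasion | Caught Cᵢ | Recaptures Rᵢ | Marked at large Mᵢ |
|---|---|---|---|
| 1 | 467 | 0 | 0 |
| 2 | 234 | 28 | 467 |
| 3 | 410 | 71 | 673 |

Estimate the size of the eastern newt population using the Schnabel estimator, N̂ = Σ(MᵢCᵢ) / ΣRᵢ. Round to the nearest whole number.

Σ MᵢCᵢ = 0·467 + 467·234 + 673·410 = 0 + 109278 + 275930 = 385208
Σ Rᵢ = 0 + 28 + 71 = 99
N̂ = 385208 / 99 ≈ 3891.0 → 3891

N ≈ 3891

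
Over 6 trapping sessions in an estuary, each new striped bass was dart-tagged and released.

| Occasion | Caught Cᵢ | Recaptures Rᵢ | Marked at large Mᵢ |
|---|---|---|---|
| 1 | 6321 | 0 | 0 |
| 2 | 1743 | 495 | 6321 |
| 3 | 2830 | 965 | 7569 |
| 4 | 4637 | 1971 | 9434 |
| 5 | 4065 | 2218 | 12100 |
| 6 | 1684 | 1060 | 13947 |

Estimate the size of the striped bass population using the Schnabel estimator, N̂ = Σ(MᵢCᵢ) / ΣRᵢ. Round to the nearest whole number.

Σ MᵢCᵢ = 0·6321 + 6321·1743 + 7569·2830 + 9434·4637 + 12100·4065 + 13947·1684 = 0 + 11017503 + 21420270 + 43745458 + 49186500 + 23486748 = 148856479
Σ Rᵢ = 0 + 495 + 965 + 1971 + 2218 + 1060 = 6709
N̂ = 148856479 / 6709 ≈ 22187.6 → 22188

N ≈ 22,188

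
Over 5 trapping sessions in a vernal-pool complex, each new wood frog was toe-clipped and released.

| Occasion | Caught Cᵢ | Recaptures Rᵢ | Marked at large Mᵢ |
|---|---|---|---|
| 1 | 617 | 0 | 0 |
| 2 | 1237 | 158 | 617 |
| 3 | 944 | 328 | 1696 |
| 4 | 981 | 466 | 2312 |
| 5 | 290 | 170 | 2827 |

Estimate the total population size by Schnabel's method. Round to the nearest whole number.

Σ MᵢCᵢ = 0·617 + 617·1237 + 1696·944 + 2312·981 + 2827·290 = 0 + 763229 + 1601024 + 2268072 + 819830 = 5452155
Σ Rᵢ = 0 + 158 + 328 + 466 + 170 = 1122
N̂ = 5452155 / 1122 ≈ 4859.3 → 4859

N ≈ 4859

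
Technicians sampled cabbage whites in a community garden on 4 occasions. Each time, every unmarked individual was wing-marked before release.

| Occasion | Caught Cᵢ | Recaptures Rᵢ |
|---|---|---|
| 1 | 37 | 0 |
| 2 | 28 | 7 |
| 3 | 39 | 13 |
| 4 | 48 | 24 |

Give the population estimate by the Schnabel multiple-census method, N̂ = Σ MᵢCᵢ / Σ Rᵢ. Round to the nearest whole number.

N ≈ 167

Marked at large before each occasion: Mᵢ = Σⱼ<ᵢ (Cⱼ − Rⱼ) → M1=0, M2=37, M3=58, M4=84
Σ MᵢCᵢ = 0·37 + 37·28 + 58·39 + 84·48 = 0 + 1036 + 2262 + 4032 = 7330
Σ Rᵢ = 0 + 7 + 13 + 24 = 44
N̂ = 7330 / 44 ≈ 166.6 → 167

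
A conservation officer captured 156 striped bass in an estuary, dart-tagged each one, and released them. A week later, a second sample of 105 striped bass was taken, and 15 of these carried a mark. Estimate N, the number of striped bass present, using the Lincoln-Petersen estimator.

The marked fraction in the recapture sample should equal the marked fraction in the population: 15/105 = 156/N.
N = (156 × 105) / 15 = 16380 / 15 = 1092

N = 1092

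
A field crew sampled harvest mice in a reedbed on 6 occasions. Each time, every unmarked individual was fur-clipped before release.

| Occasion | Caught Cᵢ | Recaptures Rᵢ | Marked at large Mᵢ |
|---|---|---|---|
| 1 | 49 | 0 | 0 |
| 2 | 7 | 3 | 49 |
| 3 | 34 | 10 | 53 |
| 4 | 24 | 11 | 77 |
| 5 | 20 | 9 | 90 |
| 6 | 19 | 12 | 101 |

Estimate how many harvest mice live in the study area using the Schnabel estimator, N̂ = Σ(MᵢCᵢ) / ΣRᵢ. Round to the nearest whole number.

N ≈ 171

Σ MᵢCᵢ = 0·49 + 49·7 + 53·34 + 77·24 + 90·20 + 101·19 = 0 + 343 + 1802 + 1848 + 1800 + 1919 = 7712
Σ Rᵢ = 0 + 3 + 10 + 11 + 9 + 12 = 45
N̂ = 7712 / 45 ≈ 171.4 → 171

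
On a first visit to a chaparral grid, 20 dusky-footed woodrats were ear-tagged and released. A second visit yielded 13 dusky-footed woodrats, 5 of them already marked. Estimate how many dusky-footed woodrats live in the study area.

N = 52

N = (20 × 13) / 5 = 260 / 5 = 52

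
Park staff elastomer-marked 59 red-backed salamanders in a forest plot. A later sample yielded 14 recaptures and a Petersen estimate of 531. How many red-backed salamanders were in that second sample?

From N = M·C/R: C = N·R / M = 531·14 / 59 = 7434 / 59 = 126.

C = 126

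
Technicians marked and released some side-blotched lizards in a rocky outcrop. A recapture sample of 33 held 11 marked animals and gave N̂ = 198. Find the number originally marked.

M = 66

From N = M·C/R: M = N·R / C = 198·11 / 33 = 2178 / 33 = 66.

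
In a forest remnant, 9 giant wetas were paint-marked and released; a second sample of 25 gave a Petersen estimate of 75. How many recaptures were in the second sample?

From N = M·C/R: R = M·C / N = 9·25 / 75 = 225 / 75 = 3.

R = 3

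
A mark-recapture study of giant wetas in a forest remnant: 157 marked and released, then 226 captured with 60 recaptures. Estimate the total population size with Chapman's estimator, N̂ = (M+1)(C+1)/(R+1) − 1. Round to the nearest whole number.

N ≈ 587

N̂ = (157+1)(226+1)/(60+1) − 1 = 158·227/61 − 1
= 35866/61 − 1 ≈ 588.0 − 1 ≈ 587.0 → 587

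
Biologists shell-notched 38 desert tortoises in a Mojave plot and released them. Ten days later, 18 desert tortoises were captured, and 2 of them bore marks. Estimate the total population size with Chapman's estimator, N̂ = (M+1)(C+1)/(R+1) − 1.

N̂ = (38+1)(18+1)/(2+1) − 1 = 39·19/3 − 1
= 741/3 − 1 = 247 − 1 = 246

N = 246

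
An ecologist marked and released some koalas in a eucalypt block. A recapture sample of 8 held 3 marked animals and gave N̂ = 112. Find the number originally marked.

M = 42

From N = M·C/R: M = N·R / C = 112·3 / 8 = 336 / 8 = 42.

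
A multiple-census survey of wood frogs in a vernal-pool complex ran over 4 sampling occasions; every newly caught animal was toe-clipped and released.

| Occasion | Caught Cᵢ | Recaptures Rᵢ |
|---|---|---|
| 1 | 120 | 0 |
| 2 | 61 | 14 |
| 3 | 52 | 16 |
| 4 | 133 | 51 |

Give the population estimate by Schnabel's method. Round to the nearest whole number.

Marked at large before each occasion: Mᵢ = Σⱼ<ᵢ (Cⱼ − Rⱼ) → M1=0, M2=120, M3=167, M4=203
Σ MᵢCᵢ = 0·120 + 120·61 + 167·52 + 203·133 = 0 + 7320 + 8684 + 26999 = 43003
Σ Rᵢ = 0 + 14 + 16 + 51 = 81
N̂ = 43003 / 81 ≈ 530.9 → 531

N ≈ 531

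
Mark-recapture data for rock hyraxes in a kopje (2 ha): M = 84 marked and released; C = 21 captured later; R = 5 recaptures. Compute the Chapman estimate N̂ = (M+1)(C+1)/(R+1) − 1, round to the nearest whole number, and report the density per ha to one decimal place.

density ≈ 155.5 rock hyraxes per ha

N̂ = 85·22/6 − 1 = 1870/6 − 1 ≈ 310.7 → 311
Density = N̂ / area = 311 / 2 ≈ 155.50 → 155.5 per ha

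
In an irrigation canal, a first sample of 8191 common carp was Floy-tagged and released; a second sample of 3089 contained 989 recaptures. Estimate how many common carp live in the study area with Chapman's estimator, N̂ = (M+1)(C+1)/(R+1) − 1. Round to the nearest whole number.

N ≈ 25,568

N̂ = (8191+1)(3089+1)/(989+1) − 1 = 8192·3090/990 − 1
= 25313280/990 − 1 ≈ 25569.0 − 1 ≈ 25568.0 → 25568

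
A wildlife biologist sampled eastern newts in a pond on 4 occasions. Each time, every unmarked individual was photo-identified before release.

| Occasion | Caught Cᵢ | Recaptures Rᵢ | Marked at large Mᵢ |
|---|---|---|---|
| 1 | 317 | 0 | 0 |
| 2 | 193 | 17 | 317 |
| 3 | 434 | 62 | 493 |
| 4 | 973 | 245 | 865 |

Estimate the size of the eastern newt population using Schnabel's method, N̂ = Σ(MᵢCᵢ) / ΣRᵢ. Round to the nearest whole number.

Σ MᵢCᵢ = 0·317 + 317·193 + 493·434 + 865·973 = 0 + 61181 + 213962 + 841645 = 1116788
Σ Rᵢ = 0 + 17 + 62 + 245 = 324
N̂ = 1116788 / 324 ≈ 3446.9 → 3447

N ≈ 3447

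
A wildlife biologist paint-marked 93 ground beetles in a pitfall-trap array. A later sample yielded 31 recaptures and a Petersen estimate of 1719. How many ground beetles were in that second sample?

From N = M·C/R: C = N·R / M = 1719·31 / 93 = 53289 / 93 = 573.

C = 573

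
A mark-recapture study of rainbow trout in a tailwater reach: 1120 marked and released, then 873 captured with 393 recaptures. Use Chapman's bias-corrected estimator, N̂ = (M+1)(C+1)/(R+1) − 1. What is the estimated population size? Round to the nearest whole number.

N̂ = (1120+1)(873+1)/(393+1) − 1 = 1121·874/394 − 1
= 979754/394 − 1 ≈ 2486.7 − 1 ≈ 2485.7 → 2486

N ≈ 2486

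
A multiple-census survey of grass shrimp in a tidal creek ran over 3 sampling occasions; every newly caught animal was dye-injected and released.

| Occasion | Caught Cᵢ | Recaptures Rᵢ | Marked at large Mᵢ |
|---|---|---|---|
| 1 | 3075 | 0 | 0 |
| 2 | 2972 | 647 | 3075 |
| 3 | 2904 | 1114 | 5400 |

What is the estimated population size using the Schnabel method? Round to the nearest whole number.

N ≈ 14,095

Σ MᵢCᵢ = 0·3075 + 3075·2972 + 5400·2904 = 0 + 9138900 + 15681600 = 24820500
Σ Rᵢ = 0 + 647 + 1114 = 1761
N̂ = 24820500 / 1761 ≈ 14094.5 → 14095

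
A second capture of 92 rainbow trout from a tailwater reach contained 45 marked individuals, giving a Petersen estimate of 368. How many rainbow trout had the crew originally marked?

From N = M·C/R: M = N·R / C = 368·45 / 92 = 16560 / 92 = 180.

M = 180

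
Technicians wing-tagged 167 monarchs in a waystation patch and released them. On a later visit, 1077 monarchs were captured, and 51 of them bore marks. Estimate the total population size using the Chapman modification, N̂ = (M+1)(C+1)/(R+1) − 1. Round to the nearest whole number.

N̂ = (167+1)(1077+1)/(51+1) − 1 = 168·1078/52 − 1
= 181104/52 − 1 ≈ 3482.8 − 1 ≈ 3481.8 → 3482

N ≈ 3482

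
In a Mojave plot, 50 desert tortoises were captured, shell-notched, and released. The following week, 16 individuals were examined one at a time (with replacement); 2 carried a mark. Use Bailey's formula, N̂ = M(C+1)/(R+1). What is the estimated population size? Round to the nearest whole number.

N ≈ 283

N̂ = 50·(16+1)/(2+1) = 50·17/3 = 850/3 ≈ 283.3 → 283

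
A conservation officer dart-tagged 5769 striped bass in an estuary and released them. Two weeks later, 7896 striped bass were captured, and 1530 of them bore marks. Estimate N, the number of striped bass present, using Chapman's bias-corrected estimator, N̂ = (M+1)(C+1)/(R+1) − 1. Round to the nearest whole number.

N ≈ 29,761

N̂ = (5769+1)(7896+1)/(1530+1) − 1 = 5770·7897/1531 − 1
= 45565690/1531 − 1 ≈ 29762.0 − 1 ≈ 29761.0 → 29761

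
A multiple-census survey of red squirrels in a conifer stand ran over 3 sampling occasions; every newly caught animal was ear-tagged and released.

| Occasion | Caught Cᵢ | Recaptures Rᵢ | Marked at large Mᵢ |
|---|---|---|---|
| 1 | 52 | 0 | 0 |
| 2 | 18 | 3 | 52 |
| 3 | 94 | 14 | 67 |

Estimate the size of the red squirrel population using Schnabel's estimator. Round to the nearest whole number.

Σ MᵢCᵢ = 0·52 + 52·18 + 67·94 = 0 + 936 + 6298 = 7234
Σ Rᵢ = 0 + 3 + 14 = 17
N̂ = 7234 / 17 ≈ 425.5 → 426

N ≈ 426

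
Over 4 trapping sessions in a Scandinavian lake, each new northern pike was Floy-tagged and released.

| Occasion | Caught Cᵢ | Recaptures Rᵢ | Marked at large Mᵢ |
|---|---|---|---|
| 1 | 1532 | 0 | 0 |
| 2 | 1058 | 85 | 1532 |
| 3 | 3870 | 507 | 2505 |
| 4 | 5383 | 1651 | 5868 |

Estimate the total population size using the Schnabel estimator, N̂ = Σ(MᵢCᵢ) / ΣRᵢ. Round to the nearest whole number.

N ≈ 19,127

Σ MᵢCᵢ = 0·1532 + 1532·1058 + 2505·3870 + 5868·5383 = 0 + 1620856 + 9694350 + 31587444 = 42902650
Σ Rᵢ = 0 + 85 + 507 + 1651 = 2243
N̂ = 42902650 / 2243 ≈ 19127.4 → 19127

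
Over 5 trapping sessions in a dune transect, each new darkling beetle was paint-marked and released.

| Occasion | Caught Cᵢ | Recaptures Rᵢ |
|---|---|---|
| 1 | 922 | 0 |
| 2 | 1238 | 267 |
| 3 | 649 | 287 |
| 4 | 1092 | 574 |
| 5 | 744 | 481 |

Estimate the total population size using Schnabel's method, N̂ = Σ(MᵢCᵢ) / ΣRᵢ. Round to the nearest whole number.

N ≈ 4286

Marked at large before each occasion: Mᵢ = Σⱼ<ᵢ (Cⱼ − Rⱼ) → M1=0, M2=922, M3=1893, M4=2255, M5=2773
Σ MᵢCᵢ = 0·922 + 922·1238 + 1893·649 + 2255·1092 + 2773·744 = 0 + 1141436 + 1228557 + 2462460 + 2063112 = 6895565
Σ Rᵢ = 0 + 267 + 287 + 574 + 481 = 1609
N̂ = 6895565 / 1609 ≈ 4285.6 → 4286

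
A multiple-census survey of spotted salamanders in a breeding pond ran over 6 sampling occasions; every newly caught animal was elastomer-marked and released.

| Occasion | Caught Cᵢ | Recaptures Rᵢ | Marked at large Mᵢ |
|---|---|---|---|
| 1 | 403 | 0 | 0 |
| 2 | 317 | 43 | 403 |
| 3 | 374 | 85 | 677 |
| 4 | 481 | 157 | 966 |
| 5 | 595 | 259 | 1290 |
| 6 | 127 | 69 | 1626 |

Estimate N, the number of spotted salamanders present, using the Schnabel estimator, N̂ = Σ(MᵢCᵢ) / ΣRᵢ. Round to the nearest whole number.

N ≈ 2968

Σ MᵢCᵢ = 0·403 + 403·317 + 677·374 + 966·481 + 1290·595 + 1626·127 = 0 + 127751 + 253198 + 464646 + 767550 + 206502 = 1819647
Σ Rᵢ = 0 + 43 + 85 + 157 + 259 + 69 = 613
N̂ = 1819647 / 613 ≈ 2968.4 → 2968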